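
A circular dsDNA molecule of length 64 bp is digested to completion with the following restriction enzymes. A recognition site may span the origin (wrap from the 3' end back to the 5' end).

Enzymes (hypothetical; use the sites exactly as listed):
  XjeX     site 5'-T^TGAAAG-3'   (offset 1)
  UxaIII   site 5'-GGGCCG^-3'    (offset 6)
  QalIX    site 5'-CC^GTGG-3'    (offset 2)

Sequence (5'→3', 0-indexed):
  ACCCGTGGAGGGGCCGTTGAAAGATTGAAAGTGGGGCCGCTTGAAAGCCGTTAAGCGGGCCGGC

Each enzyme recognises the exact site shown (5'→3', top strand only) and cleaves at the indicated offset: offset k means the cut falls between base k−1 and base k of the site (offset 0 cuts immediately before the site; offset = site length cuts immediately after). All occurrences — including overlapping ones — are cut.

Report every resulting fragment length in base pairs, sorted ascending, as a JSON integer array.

Site scan:
  XjeX (TTGAAAG, off=1): starts [16, 24, 40] → cuts [17, 25, 41]
  UxaIII (GGGCCG, off=6): starts [10, 33, 56] → cuts [16, 39, 62]
  QalIX (CCGTGG, off=2): starts [2] → cuts [4]

All cut coordinates (distinct, sorted): [4, 16, 17, 25, 39, 41, 62]

Fragment lengths:
  4→16: 12 bp
  16→17: 1 bp
  17→25: 8 bp
  25→39: 14 bp
  39→41: 2 bp
  41→62: 21 bp
  62→4 (wrap): 64-62+4 = 6 bp

[1,2,6,8,12,14,21]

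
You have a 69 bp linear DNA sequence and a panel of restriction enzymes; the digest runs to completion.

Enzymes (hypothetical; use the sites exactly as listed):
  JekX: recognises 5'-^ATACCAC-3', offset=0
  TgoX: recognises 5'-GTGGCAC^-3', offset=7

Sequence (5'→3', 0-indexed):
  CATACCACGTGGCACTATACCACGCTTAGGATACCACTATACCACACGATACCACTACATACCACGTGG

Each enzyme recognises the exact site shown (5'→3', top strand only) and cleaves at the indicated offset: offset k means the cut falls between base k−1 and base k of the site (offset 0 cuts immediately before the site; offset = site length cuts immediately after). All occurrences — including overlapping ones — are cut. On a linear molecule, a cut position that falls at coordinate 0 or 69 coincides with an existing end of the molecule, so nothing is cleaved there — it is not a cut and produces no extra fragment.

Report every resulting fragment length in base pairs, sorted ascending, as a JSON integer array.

[1,1,8,10,10,11,14,14]

Site scan:
  JekX ATACCAC/0: at [1, 16, 30, 38, 48, 58] ⇒ [1, 16, 30, 38, 48, 58]
  TgoX GTGGCAC/7: at [8] ⇒ [15]

Pooled cuts: [1, 15, 16, 30, 38, 48, 58]

Fragments:
  [0,1): 1 bp
  [1,15): 14 bp
  [15,16): 1 bp
  [16,30): 14 bp
  [30,38): 8 bp
  [38,48): 10 bp
  [48,58): 10 bp
  [58,69): 11 bp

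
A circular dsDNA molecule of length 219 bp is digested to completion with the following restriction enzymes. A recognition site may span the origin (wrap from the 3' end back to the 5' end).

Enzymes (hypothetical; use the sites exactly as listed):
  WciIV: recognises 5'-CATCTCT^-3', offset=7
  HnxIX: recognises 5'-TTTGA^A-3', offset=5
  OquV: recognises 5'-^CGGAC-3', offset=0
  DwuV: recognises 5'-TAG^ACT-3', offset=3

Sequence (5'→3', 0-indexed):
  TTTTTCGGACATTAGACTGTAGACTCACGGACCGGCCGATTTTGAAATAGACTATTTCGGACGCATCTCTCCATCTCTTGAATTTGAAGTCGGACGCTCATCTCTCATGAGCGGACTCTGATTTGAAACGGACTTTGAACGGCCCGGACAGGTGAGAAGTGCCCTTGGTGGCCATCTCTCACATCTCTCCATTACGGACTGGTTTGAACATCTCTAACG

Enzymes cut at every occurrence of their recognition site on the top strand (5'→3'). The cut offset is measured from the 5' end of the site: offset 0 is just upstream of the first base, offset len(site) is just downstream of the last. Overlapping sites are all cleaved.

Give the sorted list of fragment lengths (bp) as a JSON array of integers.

[2,3,5,5,6,6,6,7,7,8,8,9,9,9,10,10,13,13,15,15,18,35]

Scan for sites:
  WciIV (CATCTCT, off=7): starts [63, 71, 98, 172, 181, 208] → cuts [70, 78, 105, 179, 188, 215]
  HnxIX (TTTGAA, off=5): starts [40, 82, 121, 133, 202] → cuts [45, 87, 126, 138, 207]
  OquV (CGGAC, off=0): starts [5, 27, 57, 90, 111, 128, 144, 194] → cuts [5, 27, 57, 90, 111, 128, 144, 194]
  DwuV (TAGACT, off=3): starts [12, 19, 47] → cuts [15, 22, 50]

Pooled cuts: [5, 15, 22, 27, 45, 50, 57, 70, 78, 87, 90, 105, 111, 126, 128, 138, 144, 179, 188, 194, 207, 215]

Fragments:
  5→15: 10 bp
  15→22: 7 bp
  22→27: 5 bp
  27→45: 18 bp
  45→50: 5 bp
  50→57: 7 bp
  57→70: 13 bp
  70→78: 8 bp
  78→87: 9 bp
  87→90: 3 bp
  90→105: 15 bp
  105→111: 6 bp
  111→126: 15 bp
  126→128: 2 bp
  128→138: 10 bp
  138→144: 6 bp
  144→179: 35 bp
  179→188: 9 bp
  188→194: 6 bp
  194→207: 13 bp
  207→215: 8 bp
  215→5 (wrap): 219-215+5 = 9 bp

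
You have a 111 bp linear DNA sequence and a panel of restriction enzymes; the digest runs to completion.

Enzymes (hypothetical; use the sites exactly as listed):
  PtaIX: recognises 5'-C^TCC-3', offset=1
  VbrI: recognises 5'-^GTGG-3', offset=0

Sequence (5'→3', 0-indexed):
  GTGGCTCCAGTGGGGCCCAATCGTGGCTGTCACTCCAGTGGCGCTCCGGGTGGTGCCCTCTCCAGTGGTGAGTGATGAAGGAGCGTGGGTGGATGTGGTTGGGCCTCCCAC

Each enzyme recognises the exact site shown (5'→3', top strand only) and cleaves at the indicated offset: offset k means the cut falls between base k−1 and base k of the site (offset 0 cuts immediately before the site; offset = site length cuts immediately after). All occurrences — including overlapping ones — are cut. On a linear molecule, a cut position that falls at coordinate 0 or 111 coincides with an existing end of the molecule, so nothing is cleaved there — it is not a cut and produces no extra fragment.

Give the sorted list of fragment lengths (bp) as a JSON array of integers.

[4,4,4,4,5,5,6,6,7,11,11,11,13,20]

Site scan:
  PtaIX CTCC/1: at [4, 32, 43, 59, 104] ⇒ [5, 33, 44, 60, 105]
  VbrI GTGG/0: at [0, 9, 22, 37, 49, 64, 84, 88, 94] ⇒ [9, 22, 37, 49, 64, 84, 88, 94] (position 0 is a terminus of the linear molecule — no cut)

Pooled cuts: [5, 9, 22, 33, 37, 44, 49, 60, 64, 84, 88, 94, 105]

Fragments:
  [0,5): 5 bp
  [5,9): 4 bp
  [9,22): 13 bp
  [22,33): 11 bp
  [33,37): 4 bp
  [37,44): 7 bp
  [44,49): 5 bp
  [49,60): 11 bp
  [60,64): 4 bp
  [64,84): 20 bp
  [84,88): 4 bp
  [88,94): 6 bp
  [94,105): 11 bp
  [105,111): 6 bp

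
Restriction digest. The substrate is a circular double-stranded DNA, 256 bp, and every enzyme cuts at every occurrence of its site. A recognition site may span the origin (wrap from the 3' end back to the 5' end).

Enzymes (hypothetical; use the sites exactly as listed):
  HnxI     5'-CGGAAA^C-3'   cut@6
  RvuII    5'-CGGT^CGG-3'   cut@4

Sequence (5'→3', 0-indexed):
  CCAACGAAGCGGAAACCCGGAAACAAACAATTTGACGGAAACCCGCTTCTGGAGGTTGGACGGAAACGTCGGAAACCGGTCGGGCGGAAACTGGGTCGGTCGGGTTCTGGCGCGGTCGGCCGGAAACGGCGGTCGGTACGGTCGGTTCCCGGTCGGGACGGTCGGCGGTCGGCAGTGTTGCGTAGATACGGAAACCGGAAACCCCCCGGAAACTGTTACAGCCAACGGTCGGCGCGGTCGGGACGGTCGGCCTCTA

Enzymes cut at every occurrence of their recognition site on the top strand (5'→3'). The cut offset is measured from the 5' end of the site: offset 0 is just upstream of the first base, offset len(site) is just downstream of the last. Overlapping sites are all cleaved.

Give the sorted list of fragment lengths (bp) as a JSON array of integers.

[5,7,7,7,8,9,9,9,9,9,10,10,10,11,11,16,17,18,24,25,25]

Per-enzyme occurrences:
  HnxI (CGGAAAC, off=6): starts [9, 17, 35, 60, 69, 84, 120, 188, 195, 206] → cuts [15, 23, 41, 66, 75, 90, 126, 194, 201, 212]
  RvuII (CGGTCGG, off=4): starts [76, 96, 112, 129, 138, 149, 158, 165, 225, 234, 243] → cuts [80, 100, 116, 133, 142, 153, 162, 169, 229, 238, 247]

Pooled cuts: [15, 23, 41, 66, 75, 80, 90, 100, 116, 126, 133, 142, 153, 162, 169, 194, 201, 212, 229, 238, 247]

Fragments:
  15→23: 8 bp
  23→41: 18 bp
  41→66: 25 bp
  66→75: 9 bp
  75→80: 5 bp
  80→90: 10 bp
  90→100: 10 bp
  100→116: 16 bp
  116→126: 10 bp
  126→133: 7 bp
  133→142: 9 bp
  142→153: 11 bp
  153→162: 9 bp
  162→169: 7 bp
  169→194: 25 bp
  194→201: 7 bp
  201→212: 11 bp
  212→229: 17 bp
  229→238: 9 bp
  238→247: 9 bp
  247→15 (wrap): 256-247+15 = 24 bp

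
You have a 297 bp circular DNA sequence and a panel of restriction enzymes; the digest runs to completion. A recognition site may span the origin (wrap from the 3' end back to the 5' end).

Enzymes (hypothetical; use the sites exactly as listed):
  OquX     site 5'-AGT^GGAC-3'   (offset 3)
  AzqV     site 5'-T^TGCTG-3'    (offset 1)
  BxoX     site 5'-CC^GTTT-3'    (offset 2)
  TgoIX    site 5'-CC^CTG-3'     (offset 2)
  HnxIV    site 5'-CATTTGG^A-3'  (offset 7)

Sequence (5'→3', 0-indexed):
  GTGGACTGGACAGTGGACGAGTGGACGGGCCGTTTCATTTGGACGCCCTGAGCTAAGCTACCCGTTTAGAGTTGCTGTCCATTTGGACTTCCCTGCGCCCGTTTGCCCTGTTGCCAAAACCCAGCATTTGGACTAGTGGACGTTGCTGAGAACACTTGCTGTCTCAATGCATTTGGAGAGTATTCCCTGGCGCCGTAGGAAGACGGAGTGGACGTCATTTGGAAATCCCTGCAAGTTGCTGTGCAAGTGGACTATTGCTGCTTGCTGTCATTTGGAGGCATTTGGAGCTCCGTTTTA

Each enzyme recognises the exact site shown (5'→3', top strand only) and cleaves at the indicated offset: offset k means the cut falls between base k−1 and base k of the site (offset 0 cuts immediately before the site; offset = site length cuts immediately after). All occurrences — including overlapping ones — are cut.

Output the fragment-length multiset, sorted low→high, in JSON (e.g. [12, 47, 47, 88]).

Scan for sites:
  OquX (AGTGGAC, off=3): starts [11, 19, 134, 206, 245, 296] → cuts [2, 14, 22, 137, 209, 248]
  AzqV (TTGCTG, off=1): starts [71, 142, 155, 235, 254, 261] → cuts [72, 143, 156, 236, 255, 262]
  BxoX (CCGTTT, off=2): starts [29, 61, 98, 289] → cuts [31, 63, 100, 291]
  TgoIX (CCCTG, off=2): starts [45, 90, 105, 184, 226] → cuts [47, 92, 107, 186, 228]
  HnxIV (CATTTGGA, off=7): starts [35, 79, 124, 169, 215, 268, 278] → cuts [42, 86, 131, 176, 222, 275, 285]

Pooled cuts: [2, 14, 22, 31, 42, 47, 63, 72, 86, 92, 100, 107, 131, 137, 143, 156, 176, 186, 209, 222, 228, 236, 248, 255, 262, 275, 285, 291]

Fragment lengths:
  2→14: 12 bp
  14→22: 8 bp
  22→31: 9 bp
  31→42: 11 bp
  42→47: 5 bp
  47→63: 16 bp
  63→72: 9 bp
  72→86: 14 bp
  86→92: 6 bp
  92→100: 8 bp
  100→107: 7 bp
  107→131: 24 bp
  131→137: 6 bp
  137→143: 6 bp
  143→156: 13 bp
  156→176: 20 bp
  176→186: 10 bp
  186→209: 23 bp
  209→222: 13 bp
  222→228: 6 bp
  228→236: 8 bp
  236→248: 12 bp
  248→255: 7 bp
  255→262: 7 bp
  262→275: 13 bp
  275→285: 10 bp
  285→291: 6 bp
  291→2 (wrap): 297-291+2 = 8 bp

[5,6,6,6,6,6,7,7,7,8,8,8,8,9,9,10,10,11,12,12,13,13,13,14,16,20,23,24]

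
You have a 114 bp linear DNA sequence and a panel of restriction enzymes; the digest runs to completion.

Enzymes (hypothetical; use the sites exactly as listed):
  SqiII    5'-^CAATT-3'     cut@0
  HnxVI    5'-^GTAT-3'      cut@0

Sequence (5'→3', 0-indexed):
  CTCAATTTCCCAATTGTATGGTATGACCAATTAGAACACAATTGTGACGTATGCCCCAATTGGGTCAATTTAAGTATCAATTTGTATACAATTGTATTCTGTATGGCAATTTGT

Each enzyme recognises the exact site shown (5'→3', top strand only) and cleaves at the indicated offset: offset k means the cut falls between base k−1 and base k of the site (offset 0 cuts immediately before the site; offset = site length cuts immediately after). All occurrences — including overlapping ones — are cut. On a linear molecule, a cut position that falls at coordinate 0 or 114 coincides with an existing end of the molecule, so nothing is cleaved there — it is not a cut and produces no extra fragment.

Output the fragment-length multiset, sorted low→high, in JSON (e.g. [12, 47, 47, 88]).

[2,4,5,5,5,5,6,6,7,7,8,8,8,8,9,10,11]

Scan for sites:
  SqiII (CAATT, off=0): starts [2, 10, 27, 38, 56, 65, 77, 88, 106] → cuts [2, 10, 27, 38, 56, 65, 77, 88, 106]
  HnxVI (GTAT, off=0): starts [15, 20, 48, 73, 83, 93, 100] → cuts [15, 20, 48, 73, 83, 93, 100]

All cut coordinates (distinct, sorted): [2, 10, 15, 20, 27, 38, 48, 56, 65, 73, 77, 83, 88, 93, 100, 106]

Fragment lengths:
  [0,2): 2 bp
  [2,10): 8 bp
  [10,15): 5 bp
  [15,20): 5 bp
  [20,27): 7 bp
  [27,38): 11 bp
  [38,48): 10 bp
  [48,56): 8 bp
  [56,65): 9 bp
  [65,73): 8 bp
  [73,77): 4 bp
  [77,83): 6 bp
  [83,88): 5 bp
  [88,93): 5 bp
  [93,100): 7 bp
  [100,106): 6 bp
  [106,114): 8 bp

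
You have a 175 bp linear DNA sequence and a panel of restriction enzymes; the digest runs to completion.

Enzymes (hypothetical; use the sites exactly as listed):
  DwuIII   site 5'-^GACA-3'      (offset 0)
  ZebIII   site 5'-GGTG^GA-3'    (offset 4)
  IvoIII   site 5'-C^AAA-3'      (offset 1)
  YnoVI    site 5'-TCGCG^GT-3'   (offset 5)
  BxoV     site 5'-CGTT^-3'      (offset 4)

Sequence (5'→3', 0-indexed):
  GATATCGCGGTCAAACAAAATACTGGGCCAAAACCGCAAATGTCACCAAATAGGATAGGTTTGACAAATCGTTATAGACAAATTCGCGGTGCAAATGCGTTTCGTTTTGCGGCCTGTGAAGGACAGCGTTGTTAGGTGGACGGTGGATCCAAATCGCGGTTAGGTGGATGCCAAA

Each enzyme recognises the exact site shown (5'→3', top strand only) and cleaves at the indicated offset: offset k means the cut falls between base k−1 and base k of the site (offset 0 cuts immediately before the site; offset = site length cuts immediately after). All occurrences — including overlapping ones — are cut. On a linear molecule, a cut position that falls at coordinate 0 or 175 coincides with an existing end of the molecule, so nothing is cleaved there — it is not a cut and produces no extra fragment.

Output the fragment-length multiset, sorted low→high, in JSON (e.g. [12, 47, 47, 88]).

[3,3,3,3,3,4,4,5,5,6,7,8,8,8,8,8,9,9,9,9,10,13,15,15]

Site scan:
  DwuIII GACA/0: at [62, 76, 121] ⇒ [62, 76, 121]
  ZebIII GGTGGA/4: at [134, 141, 162] ⇒ [138, 145, 166]
  IvoIII CAAA/1: at [11, 15, 28, 36, 46, 64, 78, 91, 149, 171] ⇒ [12, 16, 29, 37, 47, 65, 79, 92, 150, 172]
  YnoVI TCGCGGT/5: at [4, 83, 153] ⇒ [9, 88, 158]
  BxoV CGTT/4: at [69, 97, 102, 126] ⇒ [73, 101, 106, 130]

Pooled cuts: [9, 12, 16, 29, 37, 47, 62, 65, 73, 76, 79, 88, 92, 101, 106, 121, 130, 138, 145, 150, 158, 166, 172]

Fragment lengths:
  [0,9): 9 bp
  [9,12): 3 bp
  [12,16): 4 bp
  [16,29): 13 bp
  [29,37): 8 bp
  [37,47): 10 bp
  [47,62): 15 bp
  [62,65): 3 bp
  [65,73): 8 bp
  [73,76): 3 bp
  [76,79): 3 bp
  [79,88): 9 bp
  [88,92): 4 bp
  [92,101): 9 bp
  [101,106): 5 bp
  [106,121): 15 bp
  [121,130): 9 bp
  [130,138): 8 bp
  [138,145): 7 bp
  [145,150): 5 bp
  [150,158): 8 bp
  [158,166): 8 bp
  [166,172): 6 bp
  [172,175): 3 bp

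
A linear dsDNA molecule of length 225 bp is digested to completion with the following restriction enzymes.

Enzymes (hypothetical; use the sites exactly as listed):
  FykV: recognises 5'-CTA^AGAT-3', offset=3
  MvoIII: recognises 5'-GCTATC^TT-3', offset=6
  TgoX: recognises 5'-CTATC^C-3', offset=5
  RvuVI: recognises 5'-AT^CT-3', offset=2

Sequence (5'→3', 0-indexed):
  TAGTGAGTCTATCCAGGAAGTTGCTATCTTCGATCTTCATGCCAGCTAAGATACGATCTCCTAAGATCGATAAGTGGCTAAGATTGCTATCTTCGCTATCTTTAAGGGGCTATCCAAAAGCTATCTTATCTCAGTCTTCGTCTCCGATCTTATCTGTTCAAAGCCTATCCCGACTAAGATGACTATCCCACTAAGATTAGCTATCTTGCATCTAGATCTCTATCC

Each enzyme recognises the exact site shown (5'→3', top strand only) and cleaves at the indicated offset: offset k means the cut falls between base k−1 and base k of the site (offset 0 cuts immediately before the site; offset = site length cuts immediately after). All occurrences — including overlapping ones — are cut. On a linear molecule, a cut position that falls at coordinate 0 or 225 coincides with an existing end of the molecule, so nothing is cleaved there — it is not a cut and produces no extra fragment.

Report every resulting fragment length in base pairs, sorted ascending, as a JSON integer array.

Scan for sites:
  FykV CTAAGAT/3: at [45, 60, 77, 173, 190] ⇒ [48, 63, 80, 176, 193]
  MvoIII GCTATCTT/6: at [22, 85, 94, 119, 199] ⇒ [28, 91, 100, 125, 205]
  TgoX CTATCC/5: at [8, 109, 164, 182, 219] ⇒ [13, 114, 169, 187, 224]
  RvuVI ATCT/2: at [25, 32, 55, 88, 97, 122, 127, 146, 151, 202, 209, 215] ⇒ [27, 34, 57, 90, 99, 124, 129, 148, 153, 204, 211, 217]

All cut coordinates (distinct, sorted): [13, 27, 28, 34, 48, 57, 63, 80, 90, 91, 99, 100, 114, 124, 125, 129, 148, 153, 169, 176, 187, 193, 204, 205, 211, 217, 224]

Fragments:
  [0,13): 13 bp
  [13,27): 14 bp
  [27,28): 1 bp
  [28,34): 6 bp
  [34,48): 14 bp
  [48,57): 9 bp
  [57,63): 6 bp
  [63,80): 17 bp
  [80,90): 10 bp
  [90,91): 1 bp
  [91,99): 8 bp
  [99,100): 1 bp
  [100,114): 14 bp
  [114,124): 10 bp
  [124,125): 1 bp
  [125,129): 4 bp
  [129,148): 19 bp
  [148,153): 5 bp
  [153,169): 16 bp
  [169,176): 7 bp
  [176,187): 11 bp
  [187,193): 6 bp
  [193,204): 11 bp
  [204,205): 1 bp
  [205,211): 6 bp
  [211,217): 6 bp
  [217,224): 7 bp
  [224,225): 1 bp

[1,1,1,1,1,1,4,5,6,6,6,6,6,7,7,8,9,10,10,11,11,13,14,14,14,16,17,19]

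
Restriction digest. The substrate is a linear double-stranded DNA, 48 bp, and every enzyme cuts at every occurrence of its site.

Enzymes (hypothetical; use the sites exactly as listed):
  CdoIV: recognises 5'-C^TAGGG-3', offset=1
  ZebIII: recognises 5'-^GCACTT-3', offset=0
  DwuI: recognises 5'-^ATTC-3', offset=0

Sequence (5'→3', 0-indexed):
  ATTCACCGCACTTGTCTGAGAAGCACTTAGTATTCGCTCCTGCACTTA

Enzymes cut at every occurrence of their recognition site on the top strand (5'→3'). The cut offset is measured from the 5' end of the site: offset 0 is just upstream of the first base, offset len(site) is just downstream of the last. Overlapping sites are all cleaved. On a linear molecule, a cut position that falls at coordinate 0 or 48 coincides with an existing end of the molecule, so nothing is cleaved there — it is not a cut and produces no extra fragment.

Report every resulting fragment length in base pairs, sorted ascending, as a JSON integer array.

[7,7,9,10,15]

Site scan:
  CdoIV (CTAGGG, off=1): no sites
  ZebIII GCACTT/0: at [7, 22, 41] ⇒ [7, 22, 41]
  DwuI ATTC/0: at [0, 31] ⇒ [31] (position 0 is a terminus of the linear molecule — no cut)

Pooled cuts: [7, 22, 31, 41]

Fragments:
  [0,7): 7 bp
  [7,22): 15 bp
  [22,31): 9 bp
  [31,41): 10 bp
  [41,48): 7 bp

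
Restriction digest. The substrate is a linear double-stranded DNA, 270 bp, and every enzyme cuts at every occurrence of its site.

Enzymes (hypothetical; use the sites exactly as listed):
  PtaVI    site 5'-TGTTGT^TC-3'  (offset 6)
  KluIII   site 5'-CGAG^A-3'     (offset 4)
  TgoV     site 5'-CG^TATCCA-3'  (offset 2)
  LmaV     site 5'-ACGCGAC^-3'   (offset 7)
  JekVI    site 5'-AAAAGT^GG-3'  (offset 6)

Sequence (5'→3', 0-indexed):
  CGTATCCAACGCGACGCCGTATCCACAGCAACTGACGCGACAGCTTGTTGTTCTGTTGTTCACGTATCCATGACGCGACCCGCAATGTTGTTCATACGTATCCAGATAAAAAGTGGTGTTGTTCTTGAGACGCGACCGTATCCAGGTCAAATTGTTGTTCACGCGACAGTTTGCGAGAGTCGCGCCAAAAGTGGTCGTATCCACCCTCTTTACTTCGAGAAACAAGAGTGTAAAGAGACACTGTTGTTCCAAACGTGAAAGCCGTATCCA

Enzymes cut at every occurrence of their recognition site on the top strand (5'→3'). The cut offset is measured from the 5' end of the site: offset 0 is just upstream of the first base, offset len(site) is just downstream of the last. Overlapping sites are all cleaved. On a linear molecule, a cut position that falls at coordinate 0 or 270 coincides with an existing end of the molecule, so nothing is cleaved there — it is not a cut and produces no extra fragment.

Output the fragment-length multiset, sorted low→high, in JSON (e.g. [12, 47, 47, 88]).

[2,2,4,5,5,6,7,8,8,9,10,10,12,13,14,15,15,16,17,20,22,22,28]

Per-enzyme occurrences:
  PtaVI TGTTGTTC/6: at [45, 53, 85, 116, 152, 241] ⇒ [51, 59, 91, 122, 158, 247]
  KluIII CGAGA/4: at [173, 215] ⇒ [177, 219]
  TgoV CGTATCCA/2: at [0, 17, 62, 96, 136, 195, 262] ⇒ [2, 19, 64, 98, 138, 197, 264]
  LmaV ACGCGAC/7: at [8, 34, 72, 129, 160] ⇒ [15, 41, 79, 136, 167]
  JekVI AAAAGTGG/6: at [108, 186] ⇒ [114, 192]

Pooled cuts: [2, 15, 19, 41, 51, 59, 64, 79, 91, 98, 114, 122, 136, 138, 158, 167, 177, 192, 197, 219, 247, 264]

Fragment lengths:
  [0,2): 2 bp
  [2,15): 13 bp
  [15,19): 4 bp
  [19,41): 22 bp
  [41,51): 10 bp
  [51,59): 8 bp
  [59,64): 5 bp
  [64,79): 15 bp
  [79,91): 12 bp
  [91,98): 7 bp
  [98,114): 16 bp
  [114,122): 8 bp
  [122,136): 14 bp
  [136,138): 2 bp
  [138,158): 20 bp
  [158,167): 9 bp
  [167,177): 10 bp
  [177,192): 15 bp
  [192,197): 5 bp
  [197,219): 22 bp
  [219,247): 28 bp
  [247,264): 17 bp
  [264,270): 6 bp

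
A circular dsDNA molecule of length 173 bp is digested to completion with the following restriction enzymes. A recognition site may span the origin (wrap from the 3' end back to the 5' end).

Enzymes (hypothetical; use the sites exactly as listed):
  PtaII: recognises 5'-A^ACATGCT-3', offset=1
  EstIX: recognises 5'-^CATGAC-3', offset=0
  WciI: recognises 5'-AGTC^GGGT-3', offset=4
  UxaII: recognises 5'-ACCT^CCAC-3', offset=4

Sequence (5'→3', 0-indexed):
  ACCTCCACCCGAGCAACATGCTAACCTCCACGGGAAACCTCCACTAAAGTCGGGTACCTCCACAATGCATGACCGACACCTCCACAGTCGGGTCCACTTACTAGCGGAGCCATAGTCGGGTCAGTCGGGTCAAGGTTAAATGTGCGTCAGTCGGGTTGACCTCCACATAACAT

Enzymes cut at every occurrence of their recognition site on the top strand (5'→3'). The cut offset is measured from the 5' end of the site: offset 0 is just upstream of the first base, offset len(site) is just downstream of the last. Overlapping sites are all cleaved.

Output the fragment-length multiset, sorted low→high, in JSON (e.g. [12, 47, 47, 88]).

Site scan:
  PtaII AACATGCT/1: at [14] ⇒ [15]
  EstIX CATGAC/0: at [67] ⇒ [67]
  WciI AGTCGGGT/4: at [47, 85, 113, 122, 148] ⇒ [51, 89, 117, 126, 152]
  UxaII ACCTCCAC/4: at [0, 23, 36, 55, 77, 158] ⇒ [4, 27, 40, 59, 81, 162]

All cut coordinates (distinct, sorted): [4, 15, 27, 40, 51, 59, 67, 81, 89, 117, 126, 152, 162]

Fragment lengths:
  4→15: 11 bp
  15→27: 12 bp
  27→40: 13 bp
  40→51: 11 bp
  51→59: 8 bp
  59→67: 8 bp
  67→81: 14 bp
  81→89: 8 bp
  89→117: 28 bp
  117→126: 9 bp
  126→152: 26 bp
  152→162: 10 bp
  162→4 (wrap): 173-162+4 = 15 bp

[8,8,8,9,10,11,11,12,13,14,15,26,28]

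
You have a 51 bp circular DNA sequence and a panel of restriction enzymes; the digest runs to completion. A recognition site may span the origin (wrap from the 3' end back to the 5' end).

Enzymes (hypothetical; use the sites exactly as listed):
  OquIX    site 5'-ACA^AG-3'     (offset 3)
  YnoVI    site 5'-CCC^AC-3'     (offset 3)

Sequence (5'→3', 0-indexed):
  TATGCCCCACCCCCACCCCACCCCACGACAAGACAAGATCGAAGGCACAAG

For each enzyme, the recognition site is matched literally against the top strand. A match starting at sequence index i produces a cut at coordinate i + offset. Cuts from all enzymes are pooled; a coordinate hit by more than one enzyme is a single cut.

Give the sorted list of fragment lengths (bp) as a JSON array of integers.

Per-enzyme occurrences:
  OquIX (ACAAG, off=3): starts [27, 32, 46] → cuts [30, 35, 49]
  YnoVI (CCCAC, off=3): starts [5, 11, 16, 21] → cuts [8, 14, 19, 24]

Pooled cuts: [8, 14, 19, 24, 30, 35, 49]

Fragment lengths:
  8→14: 6 bp
  14→19: 5 bp
  19→24: 5 bp
  24→30: 6 bp
  30→35: 5 bp
  35→49: 14 bp
  49→8 (wrap): 51-49+8 = 10 bp

[5,5,5,6,6,10,14]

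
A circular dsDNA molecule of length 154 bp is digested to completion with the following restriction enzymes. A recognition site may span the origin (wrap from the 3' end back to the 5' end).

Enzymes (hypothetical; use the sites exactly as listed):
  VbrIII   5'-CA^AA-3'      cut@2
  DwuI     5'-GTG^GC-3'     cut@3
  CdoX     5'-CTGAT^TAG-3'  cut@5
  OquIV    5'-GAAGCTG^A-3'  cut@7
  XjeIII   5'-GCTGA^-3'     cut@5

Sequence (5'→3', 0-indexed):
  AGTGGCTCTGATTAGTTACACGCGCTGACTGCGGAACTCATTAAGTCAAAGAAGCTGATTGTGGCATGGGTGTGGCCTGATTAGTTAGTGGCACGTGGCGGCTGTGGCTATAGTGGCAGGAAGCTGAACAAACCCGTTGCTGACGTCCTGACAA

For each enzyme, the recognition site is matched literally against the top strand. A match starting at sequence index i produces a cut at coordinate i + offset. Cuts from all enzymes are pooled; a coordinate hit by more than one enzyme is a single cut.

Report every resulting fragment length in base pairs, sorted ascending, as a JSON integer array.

Scan for sites:
  VbrIII (CAAA, off=2): starts [46, 128, 151] → cuts [48, 130, 153]
  DwuI (GTGGC, off=3): starts [1, 60, 71, 87, 94, 103, 112] → cuts [4, 63, 74, 90, 97, 106, 115]
  CdoX (CTGATTAG, off=5): starts [7, 76] → cuts [12, 81]
  OquIV (GAAGCTGA, off=7): starts [50, 119] → cuts [57, 126]
  XjeIII (GCTGA, off=5): starts [23, 53, 122, 138] → cuts [28, 58, 127, 143]

All cut coordinates (distinct, sorted): [4, 12, 28, 48, 57, 58, 63, 74, 81, 90, 97, 106, 115, 126, 127, 130, 143, 153]

Fragment lengths:
  4→12: 8 bp
  12→28: 16 bp
  28→48: 20 bp
  48→57: 9 bp
  57→58: 1 bp
  58→63: 5 bp
  63→74: 11 bp
  74→81: 7 bp
  81→90: 9 bp
  90→97: 7 bp
  97→106: 9 bp
  106→115: 9 bp
  115→126: 11 bp
  126→127: 1 bp
  127→130: 3 bp
  130→143: 13 bp
  143→153: 10 bp
  153→4 (wrap): 154-153+4 = 5 bp

[1,1,3,5,5,7,7,8,9,9,9,9,10,11,11,13,16,20]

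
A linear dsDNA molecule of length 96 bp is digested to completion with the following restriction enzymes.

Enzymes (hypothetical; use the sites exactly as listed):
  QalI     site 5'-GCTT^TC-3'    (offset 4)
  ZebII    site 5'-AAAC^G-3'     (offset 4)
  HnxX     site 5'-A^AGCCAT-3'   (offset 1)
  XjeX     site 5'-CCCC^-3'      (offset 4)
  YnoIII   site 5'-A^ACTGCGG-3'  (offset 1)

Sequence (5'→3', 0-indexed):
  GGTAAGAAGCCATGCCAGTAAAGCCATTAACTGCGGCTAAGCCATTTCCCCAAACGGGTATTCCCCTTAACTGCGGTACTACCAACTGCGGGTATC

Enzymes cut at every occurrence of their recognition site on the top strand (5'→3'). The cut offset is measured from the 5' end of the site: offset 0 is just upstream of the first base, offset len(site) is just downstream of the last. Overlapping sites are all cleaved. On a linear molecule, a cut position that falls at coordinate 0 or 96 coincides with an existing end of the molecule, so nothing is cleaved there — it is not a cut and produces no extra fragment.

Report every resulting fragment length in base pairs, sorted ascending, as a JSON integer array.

Scan for sites:
  QalI (GCTTTC, off=4): no sites
  ZebII (AAACG, off=4): starts [51] → cuts [55]
  HnxX (AAGCCAT, off=1): starts [6, 20, 38] → cuts [7, 21, 39]
  XjeX (CCCC, off=4): starts [47, 62] → cuts [51, 66]
  YnoIII (AACTGCGG, off=1): starts [28, 68, 83] → cuts [29, 69, 84]

Pooled cuts: [7, 21, 29, 39, 51, 55, 66, 69, 84]

Fragments:
  [0,7): 7 bp
  [7,21): 14 bp
  [21,29): 8 bp
  [29,39): 10 bp
  [39,51): 12 bp
  [51,55): 4 bp
  [55,66): 11 bp
  [66,69): 3 bp
  [69,84): 15 bp
  [84,96): 12 bp

[3,4,7,8,10,11,12,12,14,15]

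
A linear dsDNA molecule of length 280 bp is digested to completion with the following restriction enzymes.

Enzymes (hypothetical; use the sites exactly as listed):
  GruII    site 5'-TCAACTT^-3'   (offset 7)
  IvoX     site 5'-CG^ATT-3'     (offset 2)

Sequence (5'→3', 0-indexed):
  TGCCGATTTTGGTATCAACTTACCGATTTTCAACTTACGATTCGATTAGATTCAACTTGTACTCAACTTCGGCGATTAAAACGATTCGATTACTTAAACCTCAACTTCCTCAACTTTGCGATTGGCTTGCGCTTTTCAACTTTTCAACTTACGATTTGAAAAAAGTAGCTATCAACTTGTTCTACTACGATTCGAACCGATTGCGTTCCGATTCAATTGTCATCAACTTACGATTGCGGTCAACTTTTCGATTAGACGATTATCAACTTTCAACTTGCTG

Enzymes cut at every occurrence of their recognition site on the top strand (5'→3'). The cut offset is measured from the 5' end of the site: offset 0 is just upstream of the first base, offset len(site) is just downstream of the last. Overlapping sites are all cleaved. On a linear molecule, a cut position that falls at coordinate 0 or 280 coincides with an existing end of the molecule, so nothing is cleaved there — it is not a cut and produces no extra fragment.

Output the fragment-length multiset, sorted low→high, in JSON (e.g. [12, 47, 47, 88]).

Scan for sites:
  GruII TCAACTT/7: at [14, 29, 51, 62, 100, 109, 135, 143, 171, 222, 239, 262, 269] ⇒ [21, 36, 58, 69, 107, 116, 142, 150, 178, 229, 246, 269, 276]
  IvoX CGATT/2: at [3, 23, 37, 42, 72, 81, 86, 118, 151, 187, 197, 208, 230, 248, 256] ⇒ [5, 25, 39, 44, 74, 83, 88, 120, 153, 189, 199, 210, 232, 250, 258]

Pooled cuts: [5, 21, 25, 36, 39, 44, 58, 69, 74, 83, 88, 107, 116, 120, 142, 150, 153, 178, 189, 199, 210, 229, 232, 246, 250, 258, 269, 276]

Fragments:
  [0,5): 5 bp
  [5,21): 16 bp
  [21,25): 4 bp
  [25,36): 11 bp
  [36,39): 3 bp
  [39,44): 5 bp
  [44,58): 14 bp
  [58,69): 11 bp
  [69,74): 5 bp
  [74,83): 9 bp
  [83,88): 5 bp
  [88,107): 19 bp
  [107,116): 9 bp
  [116,120): 4 bp
  [120,142): 22 bp
  [142,150): 8 bp
  [150,153): 3 bp
  [153,178): 25 bp
  [178,189): 11 bp
  [189,199): 10 bp
  [199,210): 11 bp
  [210,229): 19 bp
  [229,232): 3 bp
  [232,246): 14 bp
  [246,250): 4 bp
  [250,258): 8 bp
  [258,269): 11 bp
  [269,276): 7 bp
  [276,280): 4 bp

[3,3,3,4,4,4,4,5,5,5,5,7,8,8,9,9,10,11,11,11,11,11,14,14,16,19,19,22,25]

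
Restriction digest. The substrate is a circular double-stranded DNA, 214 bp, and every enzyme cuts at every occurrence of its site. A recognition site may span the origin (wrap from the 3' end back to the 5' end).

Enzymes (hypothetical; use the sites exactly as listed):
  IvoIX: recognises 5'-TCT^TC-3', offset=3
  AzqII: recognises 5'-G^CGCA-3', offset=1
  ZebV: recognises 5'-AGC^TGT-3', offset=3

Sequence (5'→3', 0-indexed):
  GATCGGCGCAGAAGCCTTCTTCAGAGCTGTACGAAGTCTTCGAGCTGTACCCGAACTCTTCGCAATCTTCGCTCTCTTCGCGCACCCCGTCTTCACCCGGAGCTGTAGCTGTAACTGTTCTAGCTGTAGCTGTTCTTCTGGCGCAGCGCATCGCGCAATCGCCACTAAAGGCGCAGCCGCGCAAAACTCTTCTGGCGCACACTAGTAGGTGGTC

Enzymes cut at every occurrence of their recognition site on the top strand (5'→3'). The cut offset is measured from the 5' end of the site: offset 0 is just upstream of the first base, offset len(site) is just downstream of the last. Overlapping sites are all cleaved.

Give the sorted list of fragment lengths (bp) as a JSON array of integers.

[3,5,5,5,6,6,6,6,7,7,8,9,9,11,11,12,12,14,14,15,18,25]

Site scan:
  IvoIX TCTTC/3: at [17, 36, 56, 65, 74, 89, 133, 187] ⇒ [20, 39, 59, 68, 77, 92, 136, 190]
  AzqII GCGCA/1: at [5, 79, 140, 145, 152, 170, 178, 194] ⇒ [6, 80, 141, 146, 153, 171, 179, 195]
  ZebV AGCTGT/3: at [24, 42, 100, 106, 121, 127] ⇒ [27, 45, 103, 109, 124, 130]

Pooled cuts: [6, 20, 27, 39, 45, 59, 68, 77, 80, 92, 103, 109, 124, 130, 136, 141, 146, 153, 171, 179, 190, 195]

Fragments:
  6→20: 14 bp
  20→27: 7 bp
  27→39: 12 bp
  39→45: 6 bp
  45→59: 14 bp
  59→68: 9 bp
  68→77: 9 bp
  77→80: 3 bp
  80→92: 12 bp
  92→103: 11 bp
  103→109: 6 bp
  109→124: 15 bp
  124→130: 6 bp
  130→136: 6 bp
  136→141: 5 bp
  141→146: 5 bp
  146→153: 7 bp
  153→171: 18 bp
  171→179: 8 bp
  179→190: 11 bp
  190→195: 5 bp
  195→6 (wrap): 214-195+6 = 25 bp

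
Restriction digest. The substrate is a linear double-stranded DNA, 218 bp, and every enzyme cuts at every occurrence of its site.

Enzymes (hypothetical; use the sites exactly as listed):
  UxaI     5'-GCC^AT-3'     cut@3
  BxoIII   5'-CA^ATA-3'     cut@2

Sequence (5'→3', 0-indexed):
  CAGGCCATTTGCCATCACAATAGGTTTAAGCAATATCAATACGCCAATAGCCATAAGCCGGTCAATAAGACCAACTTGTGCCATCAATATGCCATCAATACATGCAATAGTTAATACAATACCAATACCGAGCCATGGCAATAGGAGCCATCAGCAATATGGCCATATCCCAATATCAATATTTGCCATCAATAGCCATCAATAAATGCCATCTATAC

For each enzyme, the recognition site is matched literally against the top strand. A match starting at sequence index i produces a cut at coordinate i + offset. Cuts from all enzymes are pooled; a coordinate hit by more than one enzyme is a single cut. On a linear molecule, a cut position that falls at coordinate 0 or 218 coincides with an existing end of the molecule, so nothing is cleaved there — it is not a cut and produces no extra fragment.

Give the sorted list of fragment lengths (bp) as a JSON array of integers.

Per-enzyme occurrences:
  UxaI GCCAT/3: at [3, 10, 49, 79, 90, 131, 146, 161, 184, 194, 207] ⇒ [6, 13, 52, 82, 93, 134, 149, 164, 187, 197, 210]
  BxoIII CAATA/2: at [17, 30, 36, 44, 62, 84, 95, 104, 116, 122, 138, 154, 170, 176, 189, 199] ⇒ [19, 32, 38, 46, 64, 86, 97, 106, 118, 124, 140, 156, 172, 178, 191, 201]

All cut coordinates (distinct, sorted): [6, 13, 19, 32, 38, 46, 52, 64, 82, 86, 93, 97, 106, 118, 124, 134, 140, 149, 156, 164, 172, 178, 187, 191, 197, 201, 210]

Fragment lengths:
  [0,6): 6 bp
  [6,13): 7 bp
  [13,19): 6 bp
  [19,32): 13 bp
  [32,38): 6 bp
  [38,46): 8 bp
  [46,52): 6 bp
  [52,64): 12 bp
  [64,82): 18 bp
  [82,86): 4 bp
  [86,93): 7 bp
  [93,97): 4 bp
  [97,106): 9 bp
  [106,118): 12 bp
  [118,124): 6 bp
  [124,134): 10 bp
  [134,140): 6 bp
  [140,149): 9 bp
  [149,156): 7 bp
  [156,164): 8 bp
  [164,172): 8 bp
  [172,178): 6 bp
  [178,187): 9 bp
  [187,191): 4 bp
  [191,197): 6 bp
  [197,201): 4 bp
  [201,210): 9 bp
  [210,218): 8 bp

[4,4,4,4,6,6,6,6,6,6,6,6,7,7,7,8,8,8,8,9,9,9,9,10,12,12,13,18]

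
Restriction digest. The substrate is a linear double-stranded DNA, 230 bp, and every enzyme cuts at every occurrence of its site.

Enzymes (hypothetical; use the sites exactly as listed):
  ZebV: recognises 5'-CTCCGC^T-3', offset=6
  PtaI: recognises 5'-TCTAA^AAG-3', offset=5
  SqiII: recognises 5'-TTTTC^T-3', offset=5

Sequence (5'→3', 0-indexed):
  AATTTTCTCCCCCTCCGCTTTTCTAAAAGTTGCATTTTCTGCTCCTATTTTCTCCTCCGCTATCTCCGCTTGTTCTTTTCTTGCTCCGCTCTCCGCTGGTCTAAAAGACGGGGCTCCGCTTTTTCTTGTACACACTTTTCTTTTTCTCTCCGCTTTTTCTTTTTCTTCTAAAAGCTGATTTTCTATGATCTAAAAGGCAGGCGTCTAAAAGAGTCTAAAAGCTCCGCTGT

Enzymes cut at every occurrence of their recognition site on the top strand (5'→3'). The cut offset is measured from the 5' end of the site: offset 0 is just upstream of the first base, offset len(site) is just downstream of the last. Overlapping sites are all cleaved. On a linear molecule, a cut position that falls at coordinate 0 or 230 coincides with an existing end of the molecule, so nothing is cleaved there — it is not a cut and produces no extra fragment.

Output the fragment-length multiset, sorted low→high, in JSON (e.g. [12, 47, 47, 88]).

Per-enzyme occurrences:
  ZebV (CTCCGCT, off=6): starts [12, 54, 63, 83, 90, 113, 147, 221] → cuts [18, 60, 69, 89, 96, 119, 153, 227]
  PtaI (TCTAAAAG, off=5): starts [21, 99, 166, 188, 203, 213] → cuts [26, 104, 171, 193, 208, 218]
  SqiII (TTTTCT, off=5): starts [2, 18, 34, 47, 75, 120, 135, 141, 154, 160, 178] → cuts [7, 23, 39, 52, 80, 125, 140, 146, 159, 165, 183]

All cut coordinates (distinct, sorted): [7, 18, 23, 26, 39, 52, 60, 69, 80, 89, 96, 104, 119, 125, 140, 146, 153, 159, 165, 171, 183, 193, 208, 218, 227]

Fragment lengths:
  [0,7): 7 bp
  [7,18): 11 bp
  [18,23): 5 bp
  [23,26): 3 bp
  [26,39): 13 bp
  [39,52): 13 bp
  [52,60): 8 bp
  [60,69): 9 bp
  [69,80): 11 bp
  [80,89): 9 bp
  [89,96): 7 bp
  [96,104): 8 bp
  [104,119): 15 bp
  [119,125): 6 bp
  [125,140): 15 bp
  [140,146): 6 bp
  [146,153): 7 bp
  [153,159): 6 bp
  [159,165): 6 bp
  [165,171): 6 bp
  [171,183): 12 bp
  [183,193): 10 bp
  [193,208): 15 bp
  [208,218): 10 bp
  [218,227): 9 bp
  [227,230): 3 bp

[3,3,5,6,6,6,6,6,7,7,7,8,8,9,9,9,10,10,11,11,12,13,13,15,15,15]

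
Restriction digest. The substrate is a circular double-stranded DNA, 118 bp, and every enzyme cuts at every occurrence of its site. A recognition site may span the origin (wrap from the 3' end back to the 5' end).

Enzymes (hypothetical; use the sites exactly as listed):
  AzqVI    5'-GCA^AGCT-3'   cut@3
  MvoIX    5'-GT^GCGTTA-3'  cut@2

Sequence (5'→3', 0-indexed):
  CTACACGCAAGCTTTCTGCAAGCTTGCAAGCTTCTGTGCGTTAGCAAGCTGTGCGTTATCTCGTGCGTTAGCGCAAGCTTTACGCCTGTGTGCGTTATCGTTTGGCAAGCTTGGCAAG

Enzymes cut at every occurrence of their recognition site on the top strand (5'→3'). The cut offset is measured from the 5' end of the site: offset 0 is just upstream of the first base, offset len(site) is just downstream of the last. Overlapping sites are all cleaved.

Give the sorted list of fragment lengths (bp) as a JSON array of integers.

[6,8,9,9,9,11,11,11,12,16,16]

Site scan:
  AzqVI (GCAAGCT, off=3): starts [6, 17, 25, 43, 72, 104, 113] → cuts [9, 20, 28, 46, 75, 107, 116]
  MvoIX (GTGCGTTA, off=2): starts [35, 50, 62, 89] → cuts [37, 52, 64, 91]

Pooled cuts: [9, 20, 28, 37, 46, 52, 64, 75, 91, 107, 116]

Fragments:
  9→20: 11 bp
  20→28: 8 bp
  28→37: 9 bp
  37→46: 9 bp
  46→52: 6 bp
  52→64: 12 bp
  64→75: 11 bp
  75→91: 16 bp
  91→107: 16 bp
  107→116: 9 bp
  116→9 (wrap): 118-116+9 = 11 bp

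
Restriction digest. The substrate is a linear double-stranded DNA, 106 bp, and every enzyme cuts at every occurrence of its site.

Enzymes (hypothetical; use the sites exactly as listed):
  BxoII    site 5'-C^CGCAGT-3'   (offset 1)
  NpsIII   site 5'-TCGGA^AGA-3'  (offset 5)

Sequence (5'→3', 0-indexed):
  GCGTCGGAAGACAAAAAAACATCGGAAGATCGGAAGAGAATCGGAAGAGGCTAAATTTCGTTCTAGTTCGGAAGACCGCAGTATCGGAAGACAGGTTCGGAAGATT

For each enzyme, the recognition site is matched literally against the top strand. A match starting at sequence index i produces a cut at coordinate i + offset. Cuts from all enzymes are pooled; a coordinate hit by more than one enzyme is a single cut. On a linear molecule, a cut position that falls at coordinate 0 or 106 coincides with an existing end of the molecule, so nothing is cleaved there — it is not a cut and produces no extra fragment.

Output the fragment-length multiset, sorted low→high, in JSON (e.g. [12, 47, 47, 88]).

Per-enzyme occurrences:
  BxoII CCGCAGT/1: at [75] ⇒ [76]
  NpsIII TCGGAAGA/5: at [3, 21, 29, 40, 67, 83, 96] ⇒ [8, 26, 34, 45, 72, 88, 101]

Pooled cuts: [8, 26, 34, 45, 72, 76, 88, 101]

Fragments:
  [0,8): 8 bp
  [8,26): 18 bp
  [26,34): 8 bp
  [34,45): 11 bp
  [45,72): 27 bp
  [72,76): 4 bp
  [76,88): 12 bp
  [88,101): 13 bp
  [101,106): 5 bp

[4,5,8,8,11,12,13,18,27]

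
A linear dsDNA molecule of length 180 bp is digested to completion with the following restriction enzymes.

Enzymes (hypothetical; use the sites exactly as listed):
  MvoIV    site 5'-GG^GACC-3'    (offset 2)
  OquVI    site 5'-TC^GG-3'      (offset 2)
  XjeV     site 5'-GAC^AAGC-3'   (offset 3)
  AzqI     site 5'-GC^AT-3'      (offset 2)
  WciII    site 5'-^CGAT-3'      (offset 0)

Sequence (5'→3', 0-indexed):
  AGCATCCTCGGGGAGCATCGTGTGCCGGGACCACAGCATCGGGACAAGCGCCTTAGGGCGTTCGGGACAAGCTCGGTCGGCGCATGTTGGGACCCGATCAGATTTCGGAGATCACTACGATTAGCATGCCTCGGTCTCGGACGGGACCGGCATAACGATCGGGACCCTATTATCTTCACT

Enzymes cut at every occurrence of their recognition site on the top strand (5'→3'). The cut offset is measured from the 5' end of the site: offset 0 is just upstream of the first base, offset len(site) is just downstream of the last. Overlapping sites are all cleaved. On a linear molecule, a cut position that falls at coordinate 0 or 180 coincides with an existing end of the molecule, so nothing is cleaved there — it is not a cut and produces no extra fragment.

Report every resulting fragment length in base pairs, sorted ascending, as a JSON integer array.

Site scan:
  MvoIV (GGGACC, off=2): starts [26, 88, 142, 160] → cuts [28, 90, 144, 162]
  OquVI (TCGG, off=2): starts [7, 38, 61, 72, 76, 104, 130, 136, 158] → cuts [9, 40, 63, 74, 78, 106, 132, 138, 160]
  XjeV (GACAAGC, off=3): starts [42, 65] → cuts [45, 68]
  AzqI (GCAT, off=2): starts [1, 14, 35, 81, 123, 149] → cuts [3, 16, 37, 83, 125, 151]
  WciII (CGAT, off=0): starts [94, 117, 155] → cuts [94, 117, 155]

Pooled cuts: [3, 9, 16, 28, 37, 40, 45, 63, 68, 74, 78, 83, 90, 94, 106, 117, 125, 132, 138, 144, 151, 155, 160, 162]

Fragments:
  [0,3): 3 bp
  [3,9): 6 bp
  [9,16): 7 bp
  [16,28): 12 bp
  [28,37): 9 bp
  [37,40): 3 bp
  [40,45): 5 bp
  [45,63): 18 bp
  [63,68): 5 bp
  [68,74): 6 bp
  [74,78): 4 bp
  [78,83): 5 bp
  [83,90): 7 bp
  [90,94): 4 bp
  [94,106): 12 bp
  [106,117): 11 bp
  [117,125): 8 bp
  [125,132): 7 bp
  [132,138): 6 bp
  [138,144): 6 bp
  [144,151): 7 bp
  [151,155): 4 bp
  [155,160): 5 bp
  [160,162): 2 bp
  [162,180): 18 bp

[2,3,3,4,4,4,5,5,5,5,6,6,6,6,7,7,7,7,8,9,11,12,12,18,18]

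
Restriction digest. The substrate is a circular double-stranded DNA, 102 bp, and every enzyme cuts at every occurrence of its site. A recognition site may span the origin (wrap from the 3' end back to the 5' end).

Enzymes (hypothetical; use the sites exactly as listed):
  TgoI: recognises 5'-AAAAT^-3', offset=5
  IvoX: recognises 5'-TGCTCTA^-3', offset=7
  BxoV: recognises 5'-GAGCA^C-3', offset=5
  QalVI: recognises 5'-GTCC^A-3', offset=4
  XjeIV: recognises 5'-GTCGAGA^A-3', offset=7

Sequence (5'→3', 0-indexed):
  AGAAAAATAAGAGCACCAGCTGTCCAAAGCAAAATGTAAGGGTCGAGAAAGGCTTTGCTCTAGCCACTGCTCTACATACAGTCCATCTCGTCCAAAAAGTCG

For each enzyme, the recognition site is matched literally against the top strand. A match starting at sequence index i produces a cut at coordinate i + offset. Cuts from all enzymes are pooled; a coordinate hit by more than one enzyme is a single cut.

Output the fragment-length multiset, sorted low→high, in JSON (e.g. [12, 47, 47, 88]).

Site scan:
  TgoI AAAAT/5: at [3, 30] ⇒ [8, 35]
  IvoX TGCTCTA/7: at [55, 67] ⇒ [62, 74]
  BxoV GAGCAC/5: at [10] ⇒ [15]
  QalVI GTCCA/4: at [21, 80, 89] ⇒ [25, 84, 93]
  XjeIV GTCGAGAA/7: at [41, 98] ⇒ [3, 48]

All cut coordinates (distinct, sorted): [3, 8, 15, 25, 35, 48, 62, 74, 84, 93]

Fragments:
  3→8: 5 bp
  8→15: 7 bp
  15→25: 10 bp
  25→35: 10 bp
  35→48: 13 bp
  48→62: 14 bp
  62→74: 12 bp
  74→84: 10 bp
  84→93: 9 bp
  93→3 (wrap): 102-93+3 = 12 bp

[5,7,9,10,10,10,12,12,13,14]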